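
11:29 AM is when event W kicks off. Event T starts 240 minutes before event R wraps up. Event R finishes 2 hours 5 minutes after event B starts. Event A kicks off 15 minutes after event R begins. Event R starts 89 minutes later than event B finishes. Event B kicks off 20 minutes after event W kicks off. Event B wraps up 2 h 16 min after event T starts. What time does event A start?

1:54 PM

Event B starts at 11:29 AM + 20 min = 11:49 AM.
Event R ends at 11:49 AM + 125 min = 1:54 PM.
Event T starts at 1:54 PM − 240 min = 9:54 AM.
Event B ends at 9:54 AM + 136 min = 12:10 PM.
Event R starts at 12:10 PM + 89 min = 1:39 PM.
Event A starts at 1:39 PM + 15 min = 1:54 PM.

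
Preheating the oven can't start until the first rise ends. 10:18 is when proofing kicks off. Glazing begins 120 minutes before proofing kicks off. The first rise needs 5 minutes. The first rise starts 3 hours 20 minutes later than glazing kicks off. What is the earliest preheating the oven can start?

Glazing starts at 10:18 − 120 min = 08:18.
The first rise starts at 08:18 + 200 min = 11:38.
The first rise ends at 11:38 + 5 min = 11:43.
Preheating the oven is bounded by the first rise, so the earliest it can start is 11:43.

11:43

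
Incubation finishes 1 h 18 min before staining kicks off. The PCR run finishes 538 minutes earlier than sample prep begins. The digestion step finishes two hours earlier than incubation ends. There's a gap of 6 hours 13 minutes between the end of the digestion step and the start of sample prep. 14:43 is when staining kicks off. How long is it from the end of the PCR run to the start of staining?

Incubation ends at 14:43 − 78 min = 13:25.
The digestion step ends at 13:25 − 120 min = 11:25.
Sample prep starts at 11:25 + 373 min = 17:38.
The PCR run ends at 17:38 − 538 min = 08:40.
From 08:40 to 14:43 is 6 hours 3 minutes.

6 hours 3 minutes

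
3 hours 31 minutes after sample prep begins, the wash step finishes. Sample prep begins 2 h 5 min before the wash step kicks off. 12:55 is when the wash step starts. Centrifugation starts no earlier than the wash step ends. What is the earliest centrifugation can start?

Sample prep starts at 12:55 − 125 min = 10:50.
The wash step ends at 10:50 + 211 min = 14:21.
Centrifugation is bounded by the wash step, so the earliest it can start is 14:21.

14:21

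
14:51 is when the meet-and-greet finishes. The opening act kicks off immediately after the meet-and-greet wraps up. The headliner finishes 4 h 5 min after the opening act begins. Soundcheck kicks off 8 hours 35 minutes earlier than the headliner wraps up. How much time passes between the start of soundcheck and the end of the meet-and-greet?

The opening act starts at 14:51.
The headliner ends at 14:51 + 245 min = 18:56.
Soundcheck starts at 18:56 − 515 min = 10:21.
From 10:21 to 14:51 is 270 minutes.

270 minutes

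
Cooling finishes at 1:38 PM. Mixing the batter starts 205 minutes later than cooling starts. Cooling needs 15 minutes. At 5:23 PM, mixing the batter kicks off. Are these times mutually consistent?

Cooling starts at 1:38 PM − 15 min = 1:23 PM.
Mixing the batter starts at 1:23 PM + 205 min = 4:48 PM.
But mixing the batter is also said to start at 5:23 PM — a 35-minute conflict.

No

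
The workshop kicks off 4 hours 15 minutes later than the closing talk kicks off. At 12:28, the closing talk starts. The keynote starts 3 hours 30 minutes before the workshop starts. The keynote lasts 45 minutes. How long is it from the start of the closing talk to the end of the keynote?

The workshop starts at 12:28 + 255 min = 16:43.
The keynote starts at 16:43 − 210 min = 13:13.
The keynote ends at 13:13 + 45 min = 13:58.
From 12:28 to 13:58 is 1 hour 30 minutes.

1 hour 30 minutes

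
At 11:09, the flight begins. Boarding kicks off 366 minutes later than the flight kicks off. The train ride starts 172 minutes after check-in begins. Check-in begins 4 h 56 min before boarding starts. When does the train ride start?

Boarding starts at 11:09 + 366 min = 17:15.
Check-in starts at 17:15 − 296 min = 12:19.
The train ride starts at 12:19 + 172 min = 15:11.

15:11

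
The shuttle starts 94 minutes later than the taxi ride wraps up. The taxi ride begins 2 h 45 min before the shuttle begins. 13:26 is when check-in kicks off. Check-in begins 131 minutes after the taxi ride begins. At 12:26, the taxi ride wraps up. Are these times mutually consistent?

Yes

The shuttle starts at 12:26 + 94 min = 14:00.
The taxi ride starts at 14:00 − 165 min = 11:15.
Check-in starts at 11:15 + 131 min = 13:26.
That matches the stated 13:26, so the schedule is consistent.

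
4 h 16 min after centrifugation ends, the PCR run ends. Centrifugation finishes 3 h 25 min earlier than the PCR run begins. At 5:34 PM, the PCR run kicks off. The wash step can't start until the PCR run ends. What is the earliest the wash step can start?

Centrifugation ends at 5:34 PM − 205 min = 2:09 PM.
The PCR run ends at 2:09 PM + 256 min = 6:25 PM.
The wash step is bounded by the PCR run, so the earliest it can start is 6:25 PM.

6:25 PM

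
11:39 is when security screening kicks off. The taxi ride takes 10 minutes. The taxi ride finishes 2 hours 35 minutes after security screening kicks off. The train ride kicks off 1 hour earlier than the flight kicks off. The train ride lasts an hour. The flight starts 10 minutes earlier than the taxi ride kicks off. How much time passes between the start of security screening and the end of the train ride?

The taxi ride ends at 11:39 + 155 min = 14:14.
The taxi ride starts at 14:14 − 10 min = 14:04.
The flight starts at 14:04 − 10 min = 13:54.
The train ride starts at 13:54 − 60 min = 12:54.
The train ride ends at 12:54 + 60 min = 13:54.
From 11:39 to 13:54 is 135 minutes.

135 minutes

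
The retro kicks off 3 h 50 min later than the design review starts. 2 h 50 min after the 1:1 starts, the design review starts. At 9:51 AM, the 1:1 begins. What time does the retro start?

4:31 PM

The design review starts at 9:51 AM + 170 min = 12:41 PM.
The retro starts at 12:41 PM + 230 min = 4:31 PM.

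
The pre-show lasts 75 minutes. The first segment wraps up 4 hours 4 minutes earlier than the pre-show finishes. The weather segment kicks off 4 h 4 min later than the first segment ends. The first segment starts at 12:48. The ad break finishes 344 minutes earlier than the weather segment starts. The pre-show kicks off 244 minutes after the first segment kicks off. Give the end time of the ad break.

12:23

The pre-show starts at 12:48 + 244 min = 16:52.
The pre-show ends at 16:52 + 75 min = 18:07.
The first segment ends at 18:07 − 244 min = 14:03.
The weather segment starts at 14:03 + 244 min = 18:07.
The ad break ends at 18:07 − 344 min = 12:23.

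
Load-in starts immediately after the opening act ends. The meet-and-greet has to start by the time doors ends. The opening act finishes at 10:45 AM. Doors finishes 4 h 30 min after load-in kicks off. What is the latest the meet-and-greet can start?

3:15 PM

Load-in starts at 10:45 AM.
Doors ends at 10:45 AM + 270 min = 3:15 PM.
The meet-and-greet is bounded by doors, so the latest it can start is 3:15 PM.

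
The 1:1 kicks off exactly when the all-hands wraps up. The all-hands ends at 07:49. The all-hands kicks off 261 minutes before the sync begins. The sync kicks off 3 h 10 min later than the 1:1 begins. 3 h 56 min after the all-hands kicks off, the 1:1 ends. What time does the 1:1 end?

10:34

The 1:1 starts at 07:49.
The sync starts at 07:49 + 190 min = 10:59.
The all-hands starts at 10:59 − 261 min = 06:38.
The 1:1 ends at 06:38 + 236 min = 10:34.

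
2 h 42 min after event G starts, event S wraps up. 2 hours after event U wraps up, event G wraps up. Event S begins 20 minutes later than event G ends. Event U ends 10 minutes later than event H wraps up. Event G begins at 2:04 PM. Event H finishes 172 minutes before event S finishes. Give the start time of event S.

4:24 PM

Event S ends at 2:04 PM + 162 min = 4:46 PM.
Event H ends at 4:46 PM − 172 min = 1:54 PM.
Event U ends at 1:54 PM + 10 min = 2:04 PM.
Event G ends at 2:04 PM + 120 min = 4:04 PM.
Event S starts at 4:04 PM + 20 min = 4:24 PM.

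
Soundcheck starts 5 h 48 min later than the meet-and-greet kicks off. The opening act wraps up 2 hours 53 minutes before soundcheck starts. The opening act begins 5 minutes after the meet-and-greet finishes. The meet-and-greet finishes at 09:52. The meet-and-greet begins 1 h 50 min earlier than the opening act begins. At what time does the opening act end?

The opening act starts at 09:52 + 5 min = 09:57.
The meet-and-greet starts at 09:57 − 110 min = 08:07.
Soundcheck starts at 08:07 + 348 min = 13:55.
The opening act ends at 13:55 − 173 min = 11:02.

11:02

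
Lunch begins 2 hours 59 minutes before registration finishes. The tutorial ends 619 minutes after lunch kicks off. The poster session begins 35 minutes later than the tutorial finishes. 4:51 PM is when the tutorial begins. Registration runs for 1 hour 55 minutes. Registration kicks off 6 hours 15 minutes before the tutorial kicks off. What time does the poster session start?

8:26 PM

Registration starts at 4:51 PM − 375 min = 10:36 AM.
Registration ends at 10:36 AM + 115 min = 12:31 PM.
Lunch starts at 12:31 PM − 179 min = 9:32 AM.
The tutorial ends at 9:32 AM + 619 min = 7:51 PM.
The poster session starts at 7:51 PM + 35 min = 8:26 PM.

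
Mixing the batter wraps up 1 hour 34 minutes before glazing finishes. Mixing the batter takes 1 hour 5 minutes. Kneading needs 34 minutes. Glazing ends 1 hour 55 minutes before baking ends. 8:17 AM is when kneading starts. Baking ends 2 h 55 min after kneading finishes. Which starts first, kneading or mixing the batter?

mixing the batter

Kneading ends at 8:17 AM + 34 min = 8:51 AM.
Baking ends at 8:51 AM + 175 min = 11:46 AM.
Glazing ends at 11:46 AM − 115 min = 9:51 AM.
Mixing the batter ends at 9:51 AM − 94 min = 8:17 AM.
Mixing the batter starts at 8:17 AM − 65 min = 7:12 AM.
Kneading starts at 8:17 AM and mixing the batter starts at 7:12 AM, so mixing the batter is first.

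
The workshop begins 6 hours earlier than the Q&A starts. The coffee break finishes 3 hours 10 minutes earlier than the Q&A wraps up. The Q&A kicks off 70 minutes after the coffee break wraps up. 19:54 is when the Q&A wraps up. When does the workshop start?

The coffee break ends at 19:54 − 190 min = 16:44.
The Q&A starts at 16:44 + 70 min = 17:54.
The workshop starts at 17:54 − 360 min = 11:54.

11:54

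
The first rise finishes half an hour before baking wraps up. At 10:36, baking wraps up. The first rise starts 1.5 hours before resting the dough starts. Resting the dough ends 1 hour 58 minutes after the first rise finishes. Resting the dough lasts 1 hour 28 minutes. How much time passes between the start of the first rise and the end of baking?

The first rise ends at 10:36 − 30 min = 10:06.
Resting the dough ends at 10:06 + 118 min = 12:04.
Resting the dough starts at 12:04 − 88 min = 10:36.
The first rise starts at 10:36 − 90 min = 09:06.
From 09:06 to 10:36 is 1 h 30 min.

1 h 30 min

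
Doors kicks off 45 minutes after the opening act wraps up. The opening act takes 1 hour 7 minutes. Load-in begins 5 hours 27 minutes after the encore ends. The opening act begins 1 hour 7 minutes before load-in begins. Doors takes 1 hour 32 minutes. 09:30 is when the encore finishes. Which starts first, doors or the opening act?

Load-in starts at 09:30 + 327 min = 14:57.
The opening act starts at 14:57 − 67 min = 13:50.
The opening act ends at 13:50 + 67 min = 14:57.
Doors starts at 14:57 + 45 min = 15:42.
Doors starts at 15:42 and the opening act starts at 13:50, so the opening act is first.

the opening act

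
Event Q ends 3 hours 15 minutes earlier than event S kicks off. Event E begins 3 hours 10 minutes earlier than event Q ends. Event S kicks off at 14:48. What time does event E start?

Event Q ends at 14:48 − 195 min = 11:33.
Event E starts at 11:33 − 190 min = 08:23.

08:23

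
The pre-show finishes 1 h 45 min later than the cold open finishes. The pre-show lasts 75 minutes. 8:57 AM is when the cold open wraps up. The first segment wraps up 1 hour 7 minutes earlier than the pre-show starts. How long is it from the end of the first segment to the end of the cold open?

The pre-show ends at 8:57 AM + 105 min = 10:42 AM.
The pre-show starts at 10:42 AM − 75 min = 9:27 AM.
The first segment ends at 9:27 AM − 67 min = 8:20 AM.
From 8:20 AM to 8:57 AM is 37 minutes.

37 minutes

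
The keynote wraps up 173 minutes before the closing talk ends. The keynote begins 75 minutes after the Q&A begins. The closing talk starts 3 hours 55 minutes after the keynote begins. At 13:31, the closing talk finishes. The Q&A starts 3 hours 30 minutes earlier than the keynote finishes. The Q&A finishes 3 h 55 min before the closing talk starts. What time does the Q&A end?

08:23

The keynote ends at 13:31 − 173 min = 10:38.
The Q&A starts at 10:38 − 210 min = 07:08.
The keynote starts at 07:08 + 75 min = 08:23.
The closing talk starts at 08:23 + 235 min = 12:18.
The Q&A ends at 12:18 − 235 min = 08:23.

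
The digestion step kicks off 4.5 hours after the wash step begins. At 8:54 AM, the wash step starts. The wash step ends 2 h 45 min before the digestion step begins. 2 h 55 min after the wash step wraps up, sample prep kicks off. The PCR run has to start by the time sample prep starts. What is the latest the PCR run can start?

1:34 PM

The digestion step starts at 8:54 AM + 270 min = 1:24 PM.
The wash step ends at 1:24 PM − 165 min = 10:39 AM.
Sample prep starts at 10:39 AM + 175 min = 1:34 PM.
The PCR run is bounded by sample prep, so the latest it can start is 1:34 PM.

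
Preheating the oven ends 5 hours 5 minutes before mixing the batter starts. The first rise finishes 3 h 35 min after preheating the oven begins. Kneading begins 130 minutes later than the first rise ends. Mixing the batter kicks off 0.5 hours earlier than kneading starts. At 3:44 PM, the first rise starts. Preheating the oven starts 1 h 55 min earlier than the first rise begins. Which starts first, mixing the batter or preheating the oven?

preheating the oven

Preheating the oven starts at 3:44 PM − 115 min = 1:49 PM.
The first rise ends at 1:49 PM + 215 min = 5:24 PM.
Kneading starts at 5:24 PM + 130 min = 7:34 PM.
Mixing the batter starts at 7:34 PM − 30 min = 7:04 PM.
Mixing the batter starts at 7:04 PM and preheating the oven starts at 1:49 PM, so preheating the oven is first.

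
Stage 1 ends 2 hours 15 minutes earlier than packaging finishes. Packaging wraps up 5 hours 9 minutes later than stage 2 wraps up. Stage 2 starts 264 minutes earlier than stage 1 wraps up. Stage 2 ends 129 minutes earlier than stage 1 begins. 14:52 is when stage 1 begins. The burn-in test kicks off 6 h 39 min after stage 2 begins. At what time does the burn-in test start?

17:52

Stage 2 ends at 14:52 − 129 min = 12:43.
Packaging ends at 12:43 + 309 min = 17:52.
Stage 1 ends at 17:52 − 135 min = 15:37.
Stage 2 starts at 15:37 − 264 min = 11:13.
The burn-in test starts at 11:13 + 399 min = 17:52.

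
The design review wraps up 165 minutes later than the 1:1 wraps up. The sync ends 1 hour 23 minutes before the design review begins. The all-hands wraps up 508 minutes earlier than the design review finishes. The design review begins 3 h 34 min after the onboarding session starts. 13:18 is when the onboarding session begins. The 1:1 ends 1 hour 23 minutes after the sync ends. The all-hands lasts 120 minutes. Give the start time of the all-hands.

09:09

The design review starts at 13:18 + 214 min = 16:52.
The sync ends at 16:52 − 83 min = 15:29.
The 1:1 ends at 15:29 + 83 min = 16:52.
The design review ends at 16:52 + 165 min = 19:37.
The all-hands ends at 19:37 − 508 min = 11:09.
The all-hands starts at 11:09 − 120 min = 09:09.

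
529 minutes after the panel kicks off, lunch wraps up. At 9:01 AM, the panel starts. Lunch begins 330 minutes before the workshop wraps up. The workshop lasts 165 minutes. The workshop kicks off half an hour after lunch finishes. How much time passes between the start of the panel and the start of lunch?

394 minutes

Lunch ends at 9:01 AM + 529 min = 5:50 PM.
The workshop starts at 5:50 PM + 30 min = 6:20 PM.
The workshop ends at 6:20 PM + 165 min = 9:05 PM.
Lunch starts at 9:05 PM − 330 min = 3:35 PM.
From 9:01 AM to 3:35 PM is 394 minutes.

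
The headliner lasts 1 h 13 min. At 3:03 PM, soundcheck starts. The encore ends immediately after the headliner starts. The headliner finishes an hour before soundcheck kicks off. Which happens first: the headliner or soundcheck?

the headliner

The headliner ends at 3:03 PM − 60 min = 2:03 PM.
The headliner starts at 2:03 PM − 73 min = 12:50 PM.
The headliner starts at 12:50 PM and soundcheck starts at 3:03 PM, so the headliner is first.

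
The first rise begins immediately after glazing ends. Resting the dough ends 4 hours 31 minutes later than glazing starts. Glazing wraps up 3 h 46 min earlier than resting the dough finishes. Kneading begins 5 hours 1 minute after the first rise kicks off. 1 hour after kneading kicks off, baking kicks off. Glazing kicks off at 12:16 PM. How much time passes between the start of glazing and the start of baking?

Resting the dough ends at 12:16 PM + 271 min = 4:47 PM.
Glazing ends at 4:47 PM − 226 min = 1:01 PM.
So the first rise starts at 1:01 PM.
Kneading starts at 1:01 PM + 301 min = 6:02 PM.
Baking starts at 6:02 PM + 60 min = 7:02 PM.
From 12:16 PM to 7:02 PM is 406 minutes.

406 minutes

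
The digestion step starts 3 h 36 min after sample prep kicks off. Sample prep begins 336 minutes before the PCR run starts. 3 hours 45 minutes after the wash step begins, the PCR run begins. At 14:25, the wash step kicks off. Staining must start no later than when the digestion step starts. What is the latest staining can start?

16:10

The PCR run starts at 14:25 + 225 min = 18:10.
Sample prep starts at 18:10 − 336 min = 12:34.
The digestion step starts at 12:34 + 216 min = 16:10.
Staining is bounded by the digestion step, so the latest it can start is 16:10.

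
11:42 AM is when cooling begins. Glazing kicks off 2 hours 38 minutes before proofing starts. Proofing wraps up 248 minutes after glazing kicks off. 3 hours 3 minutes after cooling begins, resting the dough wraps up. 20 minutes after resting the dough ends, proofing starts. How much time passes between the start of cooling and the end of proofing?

4 hours 53 minutes

Resting the dough ends at 11:42 AM + 183 min = 2:45 PM.
Proofing starts at 2:45 PM + 20 min = 3:05 PM.
Glazing starts at 3:05 PM − 158 min = 12:27 PM.
Proofing ends at 12:27 PM + 248 min = 4:35 PM.
From 11:42 AM to 4:35 PM is 4 hours 53 minutes.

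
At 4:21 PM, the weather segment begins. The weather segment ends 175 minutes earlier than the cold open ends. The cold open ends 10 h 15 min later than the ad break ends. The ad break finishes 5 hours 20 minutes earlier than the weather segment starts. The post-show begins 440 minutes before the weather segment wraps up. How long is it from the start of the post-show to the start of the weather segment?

320 minutes

The ad break ends at 4:21 PM − 320 min = 11:01 AM.
The cold open ends at 11:01 AM + 615 min = 9:16 PM.
The weather segment ends at 9:16 PM − 175 min = 6:21 PM.
The post-show starts at 6:21 PM − 440 min = 11:01 AM.
From 11:01 AM to 4:21 PM is 320 minutes.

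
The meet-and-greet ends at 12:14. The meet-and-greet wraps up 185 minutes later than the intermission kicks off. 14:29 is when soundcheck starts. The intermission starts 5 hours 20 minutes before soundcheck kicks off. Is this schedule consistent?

The intermission starts at 14:29 − 320 min = 09:09.
The meet-and-greet ends at 09:09 + 185 min = 12:14.
That matches the stated 12:14, so the schedule is consistent.

Yes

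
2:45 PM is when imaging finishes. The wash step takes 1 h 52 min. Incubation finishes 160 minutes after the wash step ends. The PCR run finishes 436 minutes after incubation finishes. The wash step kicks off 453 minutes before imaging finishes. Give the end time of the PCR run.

7:00 PM

The wash step starts at 2:45 PM − 453 min = 7:12 AM.
The wash step ends at 7:12 AM + 112 min = 9:04 AM.
Incubation ends at 9:04 AM + 160 min = 11:44 AM.
The PCR run ends at 11:44 AM + 436 min = 7:00 PM.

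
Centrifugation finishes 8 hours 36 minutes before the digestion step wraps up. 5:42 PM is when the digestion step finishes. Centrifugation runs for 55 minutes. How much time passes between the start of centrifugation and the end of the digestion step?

Centrifugation ends at 5:42 PM − 516 min = 9:06 AM.
Centrifugation starts at 9:06 AM − 55 min = 8:11 AM.
From 8:11 AM to 5:42 PM is 9 h 31 min.

9 h 31 min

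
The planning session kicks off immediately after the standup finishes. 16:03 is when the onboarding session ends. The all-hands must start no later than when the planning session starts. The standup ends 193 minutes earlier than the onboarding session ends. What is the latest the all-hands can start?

The standup ends at 16:03 − 193 min = 12:50.
So the planning session starts at 12:50.
The all-hands is bounded by the planning session, so the latest it can start is 12:50.

12:50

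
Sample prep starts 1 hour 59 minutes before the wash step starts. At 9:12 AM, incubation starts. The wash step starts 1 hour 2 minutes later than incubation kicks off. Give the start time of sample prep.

The wash step starts at 9:12 AM + 62 min = 10:14 AM.
Sample prep starts at 10:14 AM − 119 min = 8:15 AM.

8:15 AM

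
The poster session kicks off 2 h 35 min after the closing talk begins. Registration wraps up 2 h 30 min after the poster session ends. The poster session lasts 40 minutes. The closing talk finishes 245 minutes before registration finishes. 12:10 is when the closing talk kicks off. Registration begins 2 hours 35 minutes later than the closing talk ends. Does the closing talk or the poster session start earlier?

The poster session starts at 12:10 + 155 min = 14:45.
The closing talk starts at 12:10 and the poster session starts at 14:45, so the closing talk is first.

the closing talk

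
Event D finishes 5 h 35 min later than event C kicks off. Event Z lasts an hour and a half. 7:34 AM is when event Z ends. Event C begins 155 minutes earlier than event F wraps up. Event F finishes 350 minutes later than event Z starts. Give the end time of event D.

2:54 PM

Event Z starts at 7:34 AM − 90 min = 6:04 AM.
Event F ends at 6:04 AM + 350 min = 11:54 AM.
Event C starts at 11:54 AM − 155 min = 9:19 AM.
Event D ends at 9:19 AM + 335 min = 2:54 PM.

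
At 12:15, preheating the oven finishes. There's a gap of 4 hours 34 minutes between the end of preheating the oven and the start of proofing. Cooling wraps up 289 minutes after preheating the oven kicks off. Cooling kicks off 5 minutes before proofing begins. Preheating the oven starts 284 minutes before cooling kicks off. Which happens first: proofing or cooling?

Proofing starts at 12:15 + 274 min = 16:49.
Cooling starts at 16:49 − 5 min = 16:44.
Proofing starts at 16:49 and cooling starts at 16:44, so cooling is first.

cooling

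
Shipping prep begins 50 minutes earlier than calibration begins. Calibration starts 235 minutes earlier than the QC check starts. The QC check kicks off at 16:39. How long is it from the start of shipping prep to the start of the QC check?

Calibration starts at 16:39 − 235 min = 12:44.
Shipping prep starts at 12:44 − 50 min = 11:54.
From 11:54 to 16:39 is 285 minutes.

285 minutes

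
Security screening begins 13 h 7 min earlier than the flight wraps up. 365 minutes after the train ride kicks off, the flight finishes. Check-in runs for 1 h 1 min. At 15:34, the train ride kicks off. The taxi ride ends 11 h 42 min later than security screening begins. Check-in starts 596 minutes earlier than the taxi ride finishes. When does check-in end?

The flight ends at 15:34 + 365 min = 21:39.
Security screening starts at 21:39 − 787 min = 08:32.
The taxi ride ends at 08:32 + 702 min = 20:14.
Check-in starts at 20:14 − 596 min = 10:18.
Check-in ends at 10:18 + 61 min = 11:19.

11:19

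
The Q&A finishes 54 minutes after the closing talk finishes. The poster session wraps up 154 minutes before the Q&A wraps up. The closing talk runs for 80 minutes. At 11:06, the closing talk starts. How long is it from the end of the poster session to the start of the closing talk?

The closing talk ends at 11:06 + 80 min = 12:26.
The Q&A ends at 12:26 + 54 min = 13:20.
The poster session ends at 13:20 − 154 min = 10:46.
From 10:46 to 11:06 is 20 minutes.

20 minutes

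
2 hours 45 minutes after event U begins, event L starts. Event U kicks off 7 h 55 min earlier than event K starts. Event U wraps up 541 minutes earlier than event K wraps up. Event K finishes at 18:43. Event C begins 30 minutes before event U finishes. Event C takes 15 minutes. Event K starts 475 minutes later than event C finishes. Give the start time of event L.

Event U ends at 18:43 − 541 min = 09:42.
Event C starts at 09:42 − 30 min = 09:12.
Event C ends at 09:12 + 15 min = 09:27.
Event K starts at 09:27 + 475 min = 17:22.
Event U starts at 17:22 − 475 min = 09:27.
Event L starts at 09:27 + 165 min = 12:12.

12:12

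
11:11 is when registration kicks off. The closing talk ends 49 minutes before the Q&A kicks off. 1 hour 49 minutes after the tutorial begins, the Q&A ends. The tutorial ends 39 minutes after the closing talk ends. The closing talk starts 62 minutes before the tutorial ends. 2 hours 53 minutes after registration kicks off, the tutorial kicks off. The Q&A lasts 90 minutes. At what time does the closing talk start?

The tutorial starts at 11:11 + 173 min = 14:04.
The Q&A ends at 14:04 + 109 min = 15:53.
The Q&A starts at 15:53 − 90 min = 14:23.
The closing talk ends at 14:23 − 49 min = 13:34.
The tutorial ends at 13:34 + 39 min = 14:13.
The closing talk starts at 14:13 − 62 min = 13:11.

13:11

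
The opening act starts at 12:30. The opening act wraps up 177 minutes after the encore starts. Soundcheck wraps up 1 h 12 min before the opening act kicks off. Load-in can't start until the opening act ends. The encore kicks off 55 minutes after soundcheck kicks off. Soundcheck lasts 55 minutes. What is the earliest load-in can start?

14:15

Soundcheck ends at 12:30 − 72 min = 11:18.
Soundcheck starts at 11:18 − 55 min = 10:23.
The encore starts at 10:23 + 55 min = 11:18.
The opening act ends at 11:18 + 177 min = 14:15.
Load-in is bounded by the opening act, so the earliest it can start is 14:15.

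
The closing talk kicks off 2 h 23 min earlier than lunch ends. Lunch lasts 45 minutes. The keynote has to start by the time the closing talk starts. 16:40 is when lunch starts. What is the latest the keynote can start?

15:02

Lunch ends at 16:40 + 45 min = 17:25.
The closing talk starts at 17:25 − 143 min = 15:02.
The keynote is bounded by the closing talk, so the latest it can start is 15:02.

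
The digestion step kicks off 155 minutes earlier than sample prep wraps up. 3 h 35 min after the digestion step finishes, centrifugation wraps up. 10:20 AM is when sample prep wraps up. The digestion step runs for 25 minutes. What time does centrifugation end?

The digestion step starts at 10:20 AM − 155 min = 7:45 AM.
The digestion step ends at 7:45 AM + 25 min = 8:10 AM.
Centrifugation ends at 8:10 AM + 215 min = 11:45 AM.

11:45 AM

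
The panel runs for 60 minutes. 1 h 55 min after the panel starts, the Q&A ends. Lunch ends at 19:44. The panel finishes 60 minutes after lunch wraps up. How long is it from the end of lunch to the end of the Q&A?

The panel ends at 19:44 + 60 min = 20:44.
The panel starts at 20:44 − 60 min = 19:44.
The Q&A ends at 19:44 + 115 min = 21:39.
From 19:44 to 21:39 is 115 minutes.

115 minutes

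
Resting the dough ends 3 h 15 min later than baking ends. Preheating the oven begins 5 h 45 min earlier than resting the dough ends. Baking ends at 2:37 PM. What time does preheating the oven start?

12:07 PM

Resting the dough ends at 2:37 PM + 195 min = 5:52 PM.
Preheating the oven starts at 5:52 PM − 345 min = 12:07 PM.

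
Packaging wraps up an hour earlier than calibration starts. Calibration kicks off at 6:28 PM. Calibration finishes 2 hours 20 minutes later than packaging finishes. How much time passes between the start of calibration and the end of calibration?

1 h 20 min

Packaging ends at 6:28 PM − 60 min = 5:28 PM.
Calibration ends at 5:28 PM + 140 min = 7:48 PM.
From 6:28 PM to 7:48 PM is 1 h 20 min.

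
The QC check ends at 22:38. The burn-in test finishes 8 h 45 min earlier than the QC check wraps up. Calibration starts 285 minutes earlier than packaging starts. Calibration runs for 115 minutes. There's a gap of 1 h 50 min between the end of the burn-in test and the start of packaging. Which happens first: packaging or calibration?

calibration

The burn-in test ends at 22:38 − 525 min = 13:53.
Packaging starts at 13:53 + 110 min = 15:43.
Calibration starts at 15:43 − 285 min = 10:58.
Packaging starts at 15:43 and calibration starts at 10:58, so calibration is first.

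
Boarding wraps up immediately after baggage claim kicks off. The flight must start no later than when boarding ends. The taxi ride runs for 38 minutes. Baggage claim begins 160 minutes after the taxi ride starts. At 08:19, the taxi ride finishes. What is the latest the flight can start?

The taxi ride starts at 08:19 − 38 min = 07:41.
Baggage claim starts at 07:41 + 160 min = 10:21.
So boarding ends at 10:21.
The flight is bounded by boarding, so the latest it can start is 10:21.

10:21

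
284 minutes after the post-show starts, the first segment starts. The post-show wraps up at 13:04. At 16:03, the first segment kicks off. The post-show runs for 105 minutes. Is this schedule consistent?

The post-show starts at 13:04 − 105 min = 11:19.
The first segment starts at 11:19 + 284 min = 16:03.
That matches the stated 16:03, so the schedule is consistent.

Yes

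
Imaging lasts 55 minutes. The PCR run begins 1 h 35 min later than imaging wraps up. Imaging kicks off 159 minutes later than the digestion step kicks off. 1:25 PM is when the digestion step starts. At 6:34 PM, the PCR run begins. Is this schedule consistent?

Imaging starts at 1:25 PM + 159 min = 4:04 PM.
Imaging ends at 4:04 PM + 55 min = 4:59 PM.
The PCR run starts at 4:59 PM + 95 min = 6:34 PM.
That matches the stated 6:34 PM, so the schedule is consistent.

Yes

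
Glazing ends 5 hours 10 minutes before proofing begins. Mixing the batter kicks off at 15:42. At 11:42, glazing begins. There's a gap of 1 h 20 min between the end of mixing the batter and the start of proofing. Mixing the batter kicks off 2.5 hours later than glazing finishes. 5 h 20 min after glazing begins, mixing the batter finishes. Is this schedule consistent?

Yes

Mixing the batter ends at 11:42 + 320 min = 17:02.
Proofing starts at 17:02 + 80 min = 18:22.
Glazing ends at 18:22 − 310 min = 13:12.
Mixing the batter starts at 13:12 + 150 min = 15:42.
That matches the stated 15:42, so the schedule is consistent.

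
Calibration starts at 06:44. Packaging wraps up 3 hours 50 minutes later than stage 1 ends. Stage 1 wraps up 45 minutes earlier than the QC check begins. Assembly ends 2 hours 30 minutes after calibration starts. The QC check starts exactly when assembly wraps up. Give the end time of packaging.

12:19

Assembly ends at 06:44 + 150 min = 09:14.
So the QC check starts at 09:14.
Stage 1 ends at 09:14 − 45 min = 08:29.
Packaging ends at 08:29 + 230 min = 12:19.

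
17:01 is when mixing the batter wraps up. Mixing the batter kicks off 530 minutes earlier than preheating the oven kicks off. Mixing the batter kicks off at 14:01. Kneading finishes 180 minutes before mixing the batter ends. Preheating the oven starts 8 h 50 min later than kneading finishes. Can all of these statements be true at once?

Kneading ends at 17:01 − 180 min = 14:01.
Preheating the oven starts at 14:01 + 530 min = 22:51.
Mixing the batter starts at 22:51 − 530 min = 14:01.
That matches the stated 14:01, so the schedule is consistent.

Yes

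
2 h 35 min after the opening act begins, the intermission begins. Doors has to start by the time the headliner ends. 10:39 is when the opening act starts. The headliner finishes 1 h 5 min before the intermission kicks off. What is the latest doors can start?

The intermission starts at 10:39 + 155 min = 13:14.
The headliner ends at 13:14 − 65 min = 12:09.
Doors is bounded by the headliner, so the latest it can start is 12:09.

12:09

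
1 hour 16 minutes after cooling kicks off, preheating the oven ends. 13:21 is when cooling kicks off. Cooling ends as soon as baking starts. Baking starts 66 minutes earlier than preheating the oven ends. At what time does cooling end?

Preheating the oven ends at 13:21 + 76 min = 14:37.
Baking starts at 14:37 − 66 min = 13:31.
So cooling ends at 13:31.

13:31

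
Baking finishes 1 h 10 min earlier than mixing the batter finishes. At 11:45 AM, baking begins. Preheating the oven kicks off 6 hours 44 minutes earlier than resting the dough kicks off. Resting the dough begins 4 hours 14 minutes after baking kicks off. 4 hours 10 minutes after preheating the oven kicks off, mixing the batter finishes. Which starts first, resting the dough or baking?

Resting the dough starts at 11:45 AM + 254 min = 3:59 PM.
Resting the dough starts at 3:59 PM and baking starts at 11:45 AM, so baking is first.

baking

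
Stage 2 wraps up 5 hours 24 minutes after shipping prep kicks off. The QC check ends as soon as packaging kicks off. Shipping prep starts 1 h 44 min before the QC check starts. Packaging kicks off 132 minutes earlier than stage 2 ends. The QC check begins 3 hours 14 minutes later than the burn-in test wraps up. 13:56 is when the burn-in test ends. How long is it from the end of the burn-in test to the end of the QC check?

The QC check starts at 13:56 + 194 min = 17:10.
Shipping prep starts at 17:10 − 104 min = 15:26.
Stage 2 ends at 15:26 + 324 min = 20:50.
Packaging starts at 20:50 − 132 min = 18:38.
So the QC check ends at 18:38.
From 13:56 to 18:38 is 4 h 42 min.

4 h 42 min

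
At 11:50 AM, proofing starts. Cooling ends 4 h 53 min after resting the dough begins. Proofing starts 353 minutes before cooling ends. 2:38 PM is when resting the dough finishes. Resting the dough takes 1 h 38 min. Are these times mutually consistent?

Resting the dough starts at 2:38 PM − 98 min = 1:00 PM.
Cooling ends at 1:00 PM + 293 min = 5:53 PM.
Proofing starts at 5:53 PM − 353 min = 12:00 PM.
But proofing is also said to start at 11:50 AM — a 10-minute conflict.

No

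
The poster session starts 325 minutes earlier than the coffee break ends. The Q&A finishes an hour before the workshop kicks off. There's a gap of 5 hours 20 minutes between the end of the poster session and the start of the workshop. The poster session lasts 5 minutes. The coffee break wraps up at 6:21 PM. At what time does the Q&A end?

5:21 PM

The poster session starts at 6:21 PM − 325 min = 12:56 PM.
The poster session ends at 12:56 PM + 5 min = 1:01 PM.
The workshop starts at 1:01 PM + 320 min = 6:21 PM.
The Q&A ends at 6:21 PM − 60 min = 5:21 PM.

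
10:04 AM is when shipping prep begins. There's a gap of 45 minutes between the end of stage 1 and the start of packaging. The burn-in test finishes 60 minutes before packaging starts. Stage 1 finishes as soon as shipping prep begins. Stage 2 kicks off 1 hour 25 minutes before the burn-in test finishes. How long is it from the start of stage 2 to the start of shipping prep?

Stage 1 ends at 10:04 AM.
Packaging starts at 10:04 AM + 45 min = 10:49 AM.
The burn-in test ends at 10:49 AM − 60 min = 9:49 AM.
Stage 2 starts at 9:49 AM − 85 min = 8:24 AM.
From 8:24 AM to 10:04 AM is 100 minutes.

100 minutes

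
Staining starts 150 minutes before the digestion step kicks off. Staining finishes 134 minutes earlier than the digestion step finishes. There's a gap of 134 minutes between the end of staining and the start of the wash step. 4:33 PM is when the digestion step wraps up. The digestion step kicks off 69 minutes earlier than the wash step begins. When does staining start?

12:54 PM

Staining ends at 4:33 PM − 134 min = 2:19 PM.
The wash step starts at 2:19 PM + 134 min = 4:33 PM.
The digestion step starts at 4:33 PM − 69 min = 3:24 PM.
Staining starts at 3:24 PM − 150 min = 12:54 PM.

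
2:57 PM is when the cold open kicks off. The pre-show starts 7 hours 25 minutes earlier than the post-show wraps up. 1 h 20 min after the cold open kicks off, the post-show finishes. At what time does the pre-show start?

8:52 AM

The post-show ends at 2:57 PM + 80 min = 4:17 PM.
The pre-show starts at 4:17 PM − 445 min = 8:52 AM.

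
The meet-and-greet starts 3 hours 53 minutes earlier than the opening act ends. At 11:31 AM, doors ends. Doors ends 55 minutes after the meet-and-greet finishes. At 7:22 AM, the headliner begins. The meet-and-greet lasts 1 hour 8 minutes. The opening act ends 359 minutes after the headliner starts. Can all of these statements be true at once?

The opening act ends at 7:22 AM + 359 min = 1:21 PM.
The meet-and-greet starts at 1:21 PM − 233 min = 9:28 AM.
The meet-and-greet ends at 9:28 AM + 68 min = 10:36 AM.
Doors ends at 10:36 AM + 55 min = 11:31 AM.
That matches the stated 11:31 AM, so the schedule is consistent.

Yes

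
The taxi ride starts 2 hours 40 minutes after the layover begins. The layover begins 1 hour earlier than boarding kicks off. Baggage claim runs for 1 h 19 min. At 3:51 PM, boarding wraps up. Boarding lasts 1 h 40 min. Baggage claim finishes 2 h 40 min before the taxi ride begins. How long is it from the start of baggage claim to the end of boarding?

Boarding starts at 3:51 PM − 100 min = 2:11 PM.
The layover starts at 2:11 PM − 60 min = 1:11 PM.
The taxi ride starts at 1:11 PM + 160 min = 3:51 PM.
Baggage claim ends at 3:51 PM − 160 min = 1:11 PM.
Baggage claim starts at 1:11 PM − 79 min = 11:52 AM.
From 11:52 AM to 3:51 PM is 3 h 59 min.

3 h 59 min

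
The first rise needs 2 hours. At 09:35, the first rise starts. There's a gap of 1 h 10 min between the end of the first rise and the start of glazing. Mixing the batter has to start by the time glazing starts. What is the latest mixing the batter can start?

The first rise ends at 09:35 + 120 min = 11:35.
Glazing starts at 11:35 + 70 min = 12:45.
Mixing the batter is bounded by glazing, so the latest it can start is 12:45.

12:45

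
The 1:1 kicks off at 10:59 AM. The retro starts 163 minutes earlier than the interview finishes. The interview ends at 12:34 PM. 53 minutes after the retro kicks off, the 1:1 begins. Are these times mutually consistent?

No

The retro starts at 12:34 PM − 163 min = 9:51 AM.
The 1:1 starts at 9:51 AM + 53 min = 10:44 AM.
But the 1:1 is also said to start at 10:59 AM — a 15-minute conflict.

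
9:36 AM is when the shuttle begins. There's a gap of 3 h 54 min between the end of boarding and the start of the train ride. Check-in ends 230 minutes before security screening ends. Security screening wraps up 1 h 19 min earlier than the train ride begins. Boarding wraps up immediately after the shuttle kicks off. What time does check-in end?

8:21 AM

Boarding ends at 9:36 AM.
The train ride starts at 9:36 AM + 234 min = 1:30 PM.
Security screening ends at 1:30 PM − 79 min = 12:11 PM.
Check-in ends at 12:11 PM − 230 min = 8:21 AM.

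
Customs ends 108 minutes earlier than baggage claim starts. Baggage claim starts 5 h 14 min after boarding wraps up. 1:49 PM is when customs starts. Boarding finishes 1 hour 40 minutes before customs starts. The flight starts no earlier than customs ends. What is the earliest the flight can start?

3:35 PM

Boarding ends at 1:49 PM − 100 min = 12:09 PM.
Baggage claim starts at 12:09 PM + 314 min = 5:23 PM.
Customs ends at 5:23 PM − 108 min = 3:35 PM.
The flight is bounded by customs, so the earliest it can start is 3:35 PM.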